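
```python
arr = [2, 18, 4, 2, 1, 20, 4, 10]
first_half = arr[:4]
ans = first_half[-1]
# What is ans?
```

arr has length 8. The slice arr[:4] selects indices [0, 1, 2, 3] (0->2, 1->18, 2->4, 3->2), giving [2, 18, 4, 2]. So first_half = [2, 18, 4, 2]. Then first_half[-1] = 2.

2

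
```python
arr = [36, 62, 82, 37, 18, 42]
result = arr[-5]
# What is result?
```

arr has length 6. Negative index -5 maps to positive index 6 + (-5) = 1. arr[1] = 62.

62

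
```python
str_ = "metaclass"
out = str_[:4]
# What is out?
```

str_ has length 9. The slice str_[:4] selects indices [0, 1, 2, 3] (0->'m', 1->'e', 2->'t', 3->'a'), giving 'meta'.

'meta'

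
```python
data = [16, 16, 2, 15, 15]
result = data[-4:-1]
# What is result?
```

data has length 5. The slice data[-4:-1] selects indices [1, 2, 3] (1->16, 2->2, 3->15), giving [16, 2, 15].

[16, 2, 15]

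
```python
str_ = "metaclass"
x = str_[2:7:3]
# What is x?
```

str_ has length 9. The slice str_[2:7:3] selects indices [2, 5] (2->'t', 5->'l'), giving 'tl'.

'tl'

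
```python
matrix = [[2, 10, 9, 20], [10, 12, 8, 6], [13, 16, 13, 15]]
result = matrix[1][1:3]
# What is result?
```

matrix[1] = [10, 12, 8, 6]. matrix[1] has length 4. The slice matrix[1][1:3] selects indices [1, 2] (1->12, 2->8), giving [12, 8].

[12, 8]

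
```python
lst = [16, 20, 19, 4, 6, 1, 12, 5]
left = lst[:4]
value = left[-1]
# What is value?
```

lst has length 8. The slice lst[:4] selects indices [0, 1, 2, 3] (0->16, 1->20, 2->19, 3->4), giving [16, 20, 19, 4]. So left = [16, 20, 19, 4]. Then left[-1] = 4.

4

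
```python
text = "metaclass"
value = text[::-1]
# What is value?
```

text has length 9. The slice text[::-1] selects indices [8, 7, 6, 5, 4, 3, 2, 1, 0] (8->'s', 7->'s', 6->'a', 5->'l', 4->'c', 3->'a', 2->'t', 1->'e', 0->'m'), giving 'ssalcatem'.

'ssalcatem'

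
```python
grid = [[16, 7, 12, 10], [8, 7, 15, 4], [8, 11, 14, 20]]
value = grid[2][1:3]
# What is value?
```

grid[2] = [8, 11, 14, 20]. grid[2] has length 4. The slice grid[2][1:3] selects indices [1, 2] (1->11, 2->14), giving [11, 14].

[11, 14]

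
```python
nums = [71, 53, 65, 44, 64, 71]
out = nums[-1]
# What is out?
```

nums has length 6. Negative index -1 maps to positive index 6 + (-1) = 5. nums[5] = 71.

71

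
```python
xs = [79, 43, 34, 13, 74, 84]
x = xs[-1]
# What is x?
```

xs has length 6. Negative index -1 maps to positive index 6 + (-1) = 5. xs[5] = 84.

84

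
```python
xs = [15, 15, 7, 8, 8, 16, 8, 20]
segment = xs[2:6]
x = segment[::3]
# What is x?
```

xs has length 8. The slice xs[2:6] selects indices [2, 3, 4, 5] (2->7, 3->8, 4->8, 5->16), giving [7, 8, 8, 16]. So segment = [7, 8, 8, 16]. segment has length 4. The slice segment[::3] selects indices [0, 3] (0->7, 3->16), giving [7, 16].

[7, 16]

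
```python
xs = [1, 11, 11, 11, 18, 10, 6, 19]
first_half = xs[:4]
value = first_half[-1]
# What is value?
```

xs has length 8. The slice xs[:4] selects indices [0, 1, 2, 3] (0->1, 1->11, 2->11, 3->11), giving [1, 11, 11, 11]. So first_half = [1, 11, 11, 11]. Then first_half[-1] = 11.

11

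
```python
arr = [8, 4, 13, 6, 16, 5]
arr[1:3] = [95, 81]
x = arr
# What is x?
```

arr starts as [8, 4, 13, 6, 16, 5] (length 6). The slice arr[1:3] covers indices [1, 2] with values [4, 13]. Replacing that slice with [95, 81] (same length) produces [8, 95, 81, 6, 16, 5].

[8, 95, 81, 6, 16, 5]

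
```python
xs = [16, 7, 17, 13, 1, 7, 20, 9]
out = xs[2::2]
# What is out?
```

xs has length 8. The slice xs[2::2] selects indices [2, 4, 6] (2->17, 4->1, 6->20), giving [17, 1, 20].

[17, 1, 20]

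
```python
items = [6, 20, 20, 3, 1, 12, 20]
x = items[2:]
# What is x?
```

items has length 7. The slice items[2:] selects indices [2, 3, 4, 5, 6] (2->20, 3->3, 4->1, 5->12, 6->20), giving [20, 3, 1, 12, 20].

[20, 3, 1, 12, 20]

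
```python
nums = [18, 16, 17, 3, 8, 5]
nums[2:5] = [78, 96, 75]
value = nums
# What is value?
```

nums starts as [18, 16, 17, 3, 8, 5] (length 6). The slice nums[2:5] covers indices [2, 3, 4] with values [17, 3, 8]. Replacing that slice with [78, 96, 75] (same length) produces [18, 16, 78, 96, 75, 5].

[18, 16, 78, 96, 75, 5]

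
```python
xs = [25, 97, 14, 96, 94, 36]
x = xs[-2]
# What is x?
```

xs has length 6. Negative index -2 maps to positive index 6 + (-2) = 4. xs[4] = 94.

94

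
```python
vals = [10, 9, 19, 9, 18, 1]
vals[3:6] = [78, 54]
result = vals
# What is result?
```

vals starts as [10, 9, 19, 9, 18, 1] (length 6). The slice vals[3:6] covers indices [3, 4, 5] with values [9, 18, 1]. Replacing that slice with [78, 54] (different length) produces [10, 9, 19, 78, 54].

[10, 9, 19, 78, 54]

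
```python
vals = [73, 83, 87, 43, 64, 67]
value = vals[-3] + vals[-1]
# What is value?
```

vals has length 6. Negative index -3 maps to positive index 6 + (-3) = 3. vals[3] = 43.
vals has length 6. Negative index -1 maps to positive index 6 + (-1) = 5. vals[5] = 67.
Sum: 43 + 67 = 110.

110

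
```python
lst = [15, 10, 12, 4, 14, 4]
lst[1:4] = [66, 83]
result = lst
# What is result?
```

lst starts as [15, 10, 12, 4, 14, 4] (length 6). The slice lst[1:4] covers indices [1, 2, 3] with values [10, 12, 4]. Replacing that slice with [66, 83] (different length) produces [15, 66, 83, 14, 4].

[15, 66, 83, 14, 4]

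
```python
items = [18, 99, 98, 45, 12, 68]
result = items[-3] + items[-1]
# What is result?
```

items has length 6. Negative index -3 maps to positive index 6 + (-3) = 3. items[3] = 45.
items has length 6. Negative index -1 maps to positive index 6 + (-1) = 5. items[5] = 68.
Sum: 45 + 68 = 113.

113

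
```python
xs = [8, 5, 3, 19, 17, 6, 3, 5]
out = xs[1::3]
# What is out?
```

xs has length 8. The slice xs[1::3] selects indices [1, 4, 7] (1->5, 4->17, 7->5), giving [5, 17, 5].

[5, 17, 5]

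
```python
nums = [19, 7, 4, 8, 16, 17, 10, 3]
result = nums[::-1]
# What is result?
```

nums has length 8. The slice nums[::-1] selects indices [7, 6, 5, 4, 3, 2, 1, 0] (7->3, 6->10, 5->17, 4->16, 3->8, 2->4, 1->7, 0->19), giving [3, 10, 17, 16, 8, 4, 7, 19].

[3, 10, 17, 16, 8, 4, 7, 19]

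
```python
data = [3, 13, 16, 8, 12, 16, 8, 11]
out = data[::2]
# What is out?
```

data has length 8. The slice data[::2] selects indices [0, 2, 4, 6] (0->3, 2->16, 4->12, 6->8), giving [3, 16, 12, 8].

[3, 16, 12, 8]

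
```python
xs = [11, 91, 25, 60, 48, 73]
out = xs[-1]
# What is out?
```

xs has length 6. Negative index -1 maps to positive index 6 + (-1) = 5. xs[5] = 73.

73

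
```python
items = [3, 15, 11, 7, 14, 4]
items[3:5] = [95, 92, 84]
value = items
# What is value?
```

items starts as [3, 15, 11, 7, 14, 4] (length 6). The slice items[3:5] covers indices [3, 4] with values [7, 14]. Replacing that slice with [95, 92, 84] (different length) produces [3, 15, 11, 95, 92, 84, 4].

[3, 15, 11, 95, 92, 84, 4]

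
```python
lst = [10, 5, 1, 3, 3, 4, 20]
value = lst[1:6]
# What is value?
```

lst has length 7. The slice lst[1:6] selects indices [1, 2, 3, 4, 5] (1->5, 2->1, 3->3, 4->3, 5->4), giving [5, 1, 3, 3, 4].

[5, 1, 3, 3, 4]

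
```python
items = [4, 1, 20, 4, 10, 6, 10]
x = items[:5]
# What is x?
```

items has length 7. The slice items[:5] selects indices [0, 1, 2, 3, 4] (0->4, 1->1, 2->20, 3->4, 4->10), giving [4, 1, 20, 4, 10].

[4, 1, 20, 4, 10]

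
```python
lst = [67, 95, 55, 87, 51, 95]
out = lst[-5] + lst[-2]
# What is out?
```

lst has length 6. Negative index -5 maps to positive index 6 + (-5) = 1. lst[1] = 95.
lst has length 6. Negative index -2 maps to positive index 6 + (-2) = 4. lst[4] = 51.
Sum: 95 + 51 = 146.

146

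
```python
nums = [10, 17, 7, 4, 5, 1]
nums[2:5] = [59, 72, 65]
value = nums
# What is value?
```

nums starts as [10, 17, 7, 4, 5, 1] (length 6). The slice nums[2:5] covers indices [2, 3, 4] with values [7, 4, 5]. Replacing that slice with [59, 72, 65] (same length) produces [10, 17, 59, 72, 65, 1].

[10, 17, 59, 72, 65, 1]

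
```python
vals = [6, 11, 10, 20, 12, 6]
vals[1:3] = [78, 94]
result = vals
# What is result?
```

vals starts as [6, 11, 10, 20, 12, 6] (length 6). The slice vals[1:3] covers indices [1, 2] with values [11, 10]. Replacing that slice with [78, 94] (same length) produces [6, 78, 94, 20, 12, 6].

[6, 78, 94, 20, 12, 6]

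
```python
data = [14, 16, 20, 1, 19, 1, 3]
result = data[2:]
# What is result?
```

data has length 7. The slice data[2:] selects indices [2, 3, 4, 5, 6] (2->20, 3->1, 4->19, 5->1, 6->3), giving [20, 1, 19, 1, 3].

[20, 1, 19, 1, 3]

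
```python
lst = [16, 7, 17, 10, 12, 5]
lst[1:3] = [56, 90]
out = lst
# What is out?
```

lst starts as [16, 7, 17, 10, 12, 5] (length 6). The slice lst[1:3] covers indices [1, 2] with values [7, 17]. Replacing that slice with [56, 90] (same length) produces [16, 56, 90, 10, 12, 5].

[16, 56, 90, 10, 12, 5]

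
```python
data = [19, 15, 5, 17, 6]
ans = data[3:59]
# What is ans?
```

data has length 5. The slice data[3:59] selects indices [3, 4] (3->17, 4->6), giving [17, 6].

[17, 6]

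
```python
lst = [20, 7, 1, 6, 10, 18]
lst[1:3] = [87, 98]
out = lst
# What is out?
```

lst starts as [20, 7, 1, 6, 10, 18] (length 6). The slice lst[1:3] covers indices [1, 2] with values [7, 1]. Replacing that slice with [87, 98] (same length) produces [20, 87, 98, 6, 10, 18].

[20, 87, 98, 6, 10, 18]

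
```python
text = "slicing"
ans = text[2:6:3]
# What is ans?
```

text has length 7. The slice text[2:6:3] selects indices [2, 5] (2->'i', 5->'n'), giving 'in'.

'in'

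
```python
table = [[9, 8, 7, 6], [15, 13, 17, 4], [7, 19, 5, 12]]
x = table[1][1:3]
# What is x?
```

table[1] = [15, 13, 17, 4]. table[1] has length 4. The slice table[1][1:3] selects indices [1, 2] (1->13, 2->17), giving [13, 17].

[13, 17]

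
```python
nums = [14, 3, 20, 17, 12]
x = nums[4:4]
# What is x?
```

nums has length 5. The slice nums[4:4] resolves to an empty index range, so the result is [].

[]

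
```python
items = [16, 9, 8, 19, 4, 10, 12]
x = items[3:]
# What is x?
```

items has length 7. The slice items[3:] selects indices [3, 4, 5, 6] (3->19, 4->4, 5->10, 6->12), giving [19, 4, 10, 12].

[19, 4, 10, 12]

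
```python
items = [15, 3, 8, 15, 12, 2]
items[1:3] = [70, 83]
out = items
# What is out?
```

items starts as [15, 3, 8, 15, 12, 2] (length 6). The slice items[1:3] covers indices [1, 2] with values [3, 8]. Replacing that slice with [70, 83] (same length) produces [15, 70, 83, 15, 12, 2].

[15, 70, 83, 15, 12, 2]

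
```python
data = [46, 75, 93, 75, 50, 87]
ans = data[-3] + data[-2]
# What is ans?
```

data has length 6. Negative index -3 maps to positive index 6 + (-3) = 3. data[3] = 75.
data has length 6. Negative index -2 maps to positive index 6 + (-2) = 4. data[4] = 50.
Sum: 75 + 50 = 125.

125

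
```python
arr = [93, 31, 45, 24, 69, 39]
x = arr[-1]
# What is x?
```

arr has length 6. Negative index -1 maps to positive index 6 + (-1) = 5. arr[5] = 39.

39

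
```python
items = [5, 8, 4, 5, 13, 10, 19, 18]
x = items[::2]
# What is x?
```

items has length 8. The slice items[::2] selects indices [0, 2, 4, 6] (0->5, 2->4, 4->13, 6->19), giving [5, 4, 13, 19].

[5, 4, 13, 19]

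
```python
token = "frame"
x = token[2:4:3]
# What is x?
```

token has length 5. The slice token[2:4:3] selects indices [2] (2->'a'), giving 'a'.

'a'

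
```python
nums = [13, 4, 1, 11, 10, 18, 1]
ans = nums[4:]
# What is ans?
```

nums has length 7. The slice nums[4:] selects indices [4, 5, 6] (4->10, 5->18, 6->1), giving [10, 18, 1].

[10, 18, 1]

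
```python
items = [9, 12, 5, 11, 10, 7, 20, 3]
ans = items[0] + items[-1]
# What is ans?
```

items has length 8. items[0] = 9.
items has length 8. Negative index -1 maps to positive index 8 + (-1) = 7. items[7] = 3.
Sum: 9 + 3 = 12.

12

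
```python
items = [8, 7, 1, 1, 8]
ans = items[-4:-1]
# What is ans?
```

items has length 5. The slice items[-4:-1] selects indices [1, 2, 3] (1->7, 2->1, 3->1), giving [7, 1, 1].

[7, 1, 1]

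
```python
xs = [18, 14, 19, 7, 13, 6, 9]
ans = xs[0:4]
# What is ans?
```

xs has length 7. The slice xs[0:4] selects indices [0, 1, 2, 3] (0->18, 1->14, 2->19, 3->7), giving [18, 14, 19, 7].

[18, 14, 19, 7]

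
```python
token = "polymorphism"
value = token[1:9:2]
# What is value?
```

token has length 12. The slice token[1:9:2] selects indices [1, 3, 5, 7] (1->'o', 3->'y', 5->'o', 7->'p'), giving 'oyop'.

'oyop'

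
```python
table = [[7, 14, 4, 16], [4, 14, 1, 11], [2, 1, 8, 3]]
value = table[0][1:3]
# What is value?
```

table[0] = [7, 14, 4, 16]. table[0] has length 4. The slice table[0][1:3] selects indices [1, 2] (1->14, 2->4), giving [14, 4].

[14, 4]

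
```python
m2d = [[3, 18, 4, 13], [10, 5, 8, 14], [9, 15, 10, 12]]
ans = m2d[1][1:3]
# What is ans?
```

m2d[1] = [10, 5, 8, 14]. m2d[1] has length 4. The slice m2d[1][1:3] selects indices [1, 2] (1->5, 2->8), giving [5, 8].

[5, 8]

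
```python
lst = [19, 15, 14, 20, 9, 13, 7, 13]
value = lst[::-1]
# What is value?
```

lst has length 8. The slice lst[::-1] selects indices [7, 6, 5, 4, 3, 2, 1, 0] (7->13, 6->7, 5->13, 4->9, 3->20, 2->14, 1->15, 0->19), giving [13, 7, 13, 9, 20, 14, 15, 19].

[13, 7, 13, 9, 20, 14, 15, 19]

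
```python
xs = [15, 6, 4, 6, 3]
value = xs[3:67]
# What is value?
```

xs has length 5. The slice xs[3:67] selects indices [3, 4] (3->6, 4->3), giving [6, 3].

[6, 3]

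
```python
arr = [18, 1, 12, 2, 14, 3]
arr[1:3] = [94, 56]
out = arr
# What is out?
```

arr starts as [18, 1, 12, 2, 14, 3] (length 6). The slice arr[1:3] covers indices [1, 2] with values [1, 12]. Replacing that slice with [94, 56] (same length) produces [18, 94, 56, 2, 14, 3].

[18, 94, 56, 2, 14, 3]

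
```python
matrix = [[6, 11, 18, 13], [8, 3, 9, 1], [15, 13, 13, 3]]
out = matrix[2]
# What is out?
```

matrix has 3 rows. Row 2 is [15, 13, 13, 3].

[15, 13, 13, 3]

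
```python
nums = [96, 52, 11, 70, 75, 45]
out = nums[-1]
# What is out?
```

nums has length 6. Negative index -1 maps to positive index 6 + (-1) = 5. nums[5] = 45.

45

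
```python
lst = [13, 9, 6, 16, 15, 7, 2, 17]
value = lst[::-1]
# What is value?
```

lst has length 8. The slice lst[::-1] selects indices [7, 6, 5, 4, 3, 2, 1, 0] (7->17, 6->2, 5->7, 4->15, 3->16, 2->6, 1->9, 0->13), giving [17, 2, 7, 15, 16, 6, 9, 13].

[17, 2, 7, 15, 16, 6, 9, 13]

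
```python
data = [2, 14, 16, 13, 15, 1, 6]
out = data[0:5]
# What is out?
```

data has length 7. The slice data[0:5] selects indices [0, 1, 2, 3, 4] (0->2, 1->14, 2->16, 3->13, 4->15), giving [2, 14, 16, 13, 15].

[2, 14, 16, 13, 15]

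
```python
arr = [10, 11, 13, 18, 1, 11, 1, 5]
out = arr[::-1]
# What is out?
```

arr has length 8. The slice arr[::-1] selects indices [7, 6, 5, 4, 3, 2, 1, 0] (7->5, 6->1, 5->11, 4->1, 3->18, 2->13, 1->11, 0->10), giving [5, 1, 11, 1, 18, 13, 11, 10].

[5, 1, 11, 1, 18, 13, 11, 10]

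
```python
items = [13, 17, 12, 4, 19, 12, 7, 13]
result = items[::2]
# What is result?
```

items has length 8. The slice items[::2] selects indices [0, 2, 4, 6] (0->13, 2->12, 4->19, 6->7), giving [13, 12, 19, 7].

[13, 12, 19, 7]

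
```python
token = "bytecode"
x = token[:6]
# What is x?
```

token has length 8. The slice token[:6] selects indices [0, 1, 2, 3, 4, 5] (0->'b', 1->'y', 2->'t', 3->'e', 4->'c', 5->'o'), giving 'byteco'.

'byteco'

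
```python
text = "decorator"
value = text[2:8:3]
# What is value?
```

text has length 9. The slice text[2:8:3] selects indices [2, 5] (2->'c', 5->'a'), giving 'ca'.

'ca'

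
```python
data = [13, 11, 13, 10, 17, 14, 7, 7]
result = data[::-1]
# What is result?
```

data has length 8. The slice data[::-1] selects indices [7, 6, 5, 4, 3, 2, 1, 0] (7->7, 6->7, 5->14, 4->17, 3->10, 2->13, 1->11, 0->13), giving [7, 7, 14, 17, 10, 13, 11, 13].

[7, 7, 14, 17, 10, 13, 11, 13]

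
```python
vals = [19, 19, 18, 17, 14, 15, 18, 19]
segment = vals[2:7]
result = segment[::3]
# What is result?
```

vals has length 8. The slice vals[2:7] selects indices [2, 3, 4, 5, 6] (2->18, 3->17, 4->14, 5->15, 6->18), giving [18, 17, 14, 15, 18]. So segment = [18, 17, 14, 15, 18]. segment has length 5. The slice segment[::3] selects indices [0, 3] (0->18, 3->15), giving [18, 15].

[18, 15]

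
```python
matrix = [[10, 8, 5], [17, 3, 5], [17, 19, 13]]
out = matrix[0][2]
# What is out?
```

matrix[0] = [10, 8, 5]. Taking column 2 of that row yields 5.

5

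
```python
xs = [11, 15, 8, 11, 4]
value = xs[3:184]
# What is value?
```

xs has length 5. The slice xs[3:184] selects indices [3, 4] (3->11, 4->4), giving [11, 4].

[11, 4]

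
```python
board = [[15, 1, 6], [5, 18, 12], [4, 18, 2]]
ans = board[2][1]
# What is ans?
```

board[2] = [4, 18, 2]. Taking column 1 of that row yields 18.

18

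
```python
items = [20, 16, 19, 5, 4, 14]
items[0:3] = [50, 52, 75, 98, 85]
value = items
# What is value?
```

items starts as [20, 16, 19, 5, 4, 14] (length 6). The slice items[0:3] covers indices [0, 1, 2] with values [20, 16, 19]. Replacing that slice with [50, 52, 75, 98, 85] (different length) produces [50, 52, 75, 98, 85, 5, 4, 14].

[50, 52, 75, 98, 85, 5, 4, 14]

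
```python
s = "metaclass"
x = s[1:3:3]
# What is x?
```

s has length 9. The slice s[1:3:3] selects indices [1] (1->'e'), giving 'e'.

'e'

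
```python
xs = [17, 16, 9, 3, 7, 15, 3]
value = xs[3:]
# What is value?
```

xs has length 7. The slice xs[3:] selects indices [3, 4, 5, 6] (3->3, 4->7, 5->15, 6->3), giving [3, 7, 15, 3].

[3, 7, 15, 3]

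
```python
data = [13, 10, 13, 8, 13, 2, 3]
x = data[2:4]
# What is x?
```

data has length 7. The slice data[2:4] selects indices [2, 3] (2->13, 3->8), giving [13, 8].

[13, 8]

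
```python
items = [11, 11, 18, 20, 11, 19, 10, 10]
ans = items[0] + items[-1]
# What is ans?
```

items has length 8. items[0] = 11.
items has length 8. Negative index -1 maps to positive index 8 + (-1) = 7. items[7] = 10.
Sum: 11 + 10 = 21.

21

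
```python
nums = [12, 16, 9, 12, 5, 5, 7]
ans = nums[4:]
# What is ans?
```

nums has length 7. The slice nums[4:] selects indices [4, 5, 6] (4->5, 5->5, 6->7), giving [5, 5, 7].

[5, 5, 7]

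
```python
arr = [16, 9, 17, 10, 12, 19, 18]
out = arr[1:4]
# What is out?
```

arr has length 7. The slice arr[1:4] selects indices [1, 2, 3] (1->9, 2->17, 3->10), giving [9, 17, 10].

[9, 17, 10]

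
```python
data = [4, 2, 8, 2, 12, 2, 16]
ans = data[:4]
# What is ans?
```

data has length 7. The slice data[:4] selects indices [0, 1, 2, 3] (0->4, 1->2, 2->8, 3->2), giving [4, 2, 8, 2].

[4, 2, 8, 2]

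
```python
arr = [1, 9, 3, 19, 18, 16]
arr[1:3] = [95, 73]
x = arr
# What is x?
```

arr starts as [1, 9, 3, 19, 18, 16] (length 6). The slice arr[1:3] covers indices [1, 2] with values [9, 3]. Replacing that slice with [95, 73] (same length) produces [1, 95, 73, 19, 18, 16].

[1, 95, 73, 19, 18, 16]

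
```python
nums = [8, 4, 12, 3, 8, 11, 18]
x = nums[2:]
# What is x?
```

nums has length 7. The slice nums[2:] selects indices [2, 3, 4, 5, 6] (2->12, 3->3, 4->8, 5->11, 6->18), giving [12, 3, 8, 11, 18].

[12, 3, 8, 11, 18]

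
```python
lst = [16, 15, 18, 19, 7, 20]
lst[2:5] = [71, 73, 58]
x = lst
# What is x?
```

lst starts as [16, 15, 18, 19, 7, 20] (length 6). The slice lst[2:5] covers indices [2, 3, 4] with values [18, 19, 7]. Replacing that slice with [71, 73, 58] (same length) produces [16, 15, 71, 73, 58, 20].

[16, 15, 71, 73, 58, 20]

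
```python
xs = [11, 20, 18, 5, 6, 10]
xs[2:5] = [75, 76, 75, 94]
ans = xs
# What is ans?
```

xs starts as [11, 20, 18, 5, 6, 10] (length 6). The slice xs[2:5] covers indices [2, 3, 4] with values [18, 5, 6]. Replacing that slice with [75, 76, 75, 94] (different length) produces [11, 20, 75, 76, 75, 94, 10].

[11, 20, 75, 76, 75, 94, 10]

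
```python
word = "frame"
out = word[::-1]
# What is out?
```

word has length 5. The slice word[::-1] selects indices [4, 3, 2, 1, 0] (4->'e', 3->'m', 2->'a', 1->'r', 0->'f'), giving 'emarf'.

'emarf'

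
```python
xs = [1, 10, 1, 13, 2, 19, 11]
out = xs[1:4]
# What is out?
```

xs has length 7. The slice xs[1:4] selects indices [1, 2, 3] (1->10, 2->1, 3->13), giving [10, 1, 13].

[10, 1, 13]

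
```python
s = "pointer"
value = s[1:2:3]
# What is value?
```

s has length 7. The slice s[1:2:3] selects indices [1] (1->'o'), giving 'o'.

'o'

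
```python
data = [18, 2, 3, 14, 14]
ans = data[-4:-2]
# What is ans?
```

data has length 5. The slice data[-4:-2] selects indices [1, 2] (1->2, 2->3), giving [2, 3].

[2, 3]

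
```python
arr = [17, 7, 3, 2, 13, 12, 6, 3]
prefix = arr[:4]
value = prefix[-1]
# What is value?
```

arr has length 8. The slice arr[:4] selects indices [0, 1, 2, 3] (0->17, 1->7, 2->3, 3->2), giving [17, 7, 3, 2]. So prefix = [17, 7, 3, 2]. Then prefix[-1] = 2.

2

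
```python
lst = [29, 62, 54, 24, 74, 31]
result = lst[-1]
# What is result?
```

lst has length 6. Negative index -1 maps to positive index 6 + (-1) = 5. lst[5] = 31.

31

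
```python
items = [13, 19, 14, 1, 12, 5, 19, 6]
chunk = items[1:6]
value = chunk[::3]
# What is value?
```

items has length 8. The slice items[1:6] selects indices [1, 2, 3, 4, 5] (1->19, 2->14, 3->1, 4->12, 5->5), giving [19, 14, 1, 12, 5]. So chunk = [19, 14, 1, 12, 5]. chunk has length 5. The slice chunk[::3] selects indices [0, 3] (0->19, 3->12), giving [19, 12].

[19, 12]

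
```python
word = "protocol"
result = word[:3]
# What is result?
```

word has length 8. The slice word[:3] selects indices [0, 1, 2] (0->'p', 1->'r', 2->'o'), giving 'pro'.

'pro'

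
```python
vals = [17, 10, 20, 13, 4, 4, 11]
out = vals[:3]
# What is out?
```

vals has length 7. The slice vals[:3] selects indices [0, 1, 2] (0->17, 1->10, 2->20), giving [17, 10, 20].

[17, 10, 20]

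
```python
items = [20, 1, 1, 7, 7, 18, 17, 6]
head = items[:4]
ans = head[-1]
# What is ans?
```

items has length 8. The slice items[:4] selects indices [0, 1, 2, 3] (0->20, 1->1, 2->1, 3->7), giving [20, 1, 1, 7]. So head = [20, 1, 1, 7]. Then head[-1] = 7.

7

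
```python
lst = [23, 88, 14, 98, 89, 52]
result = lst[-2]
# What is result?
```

lst has length 6. Negative index -2 maps to positive index 6 + (-2) = 4. lst[4] = 89.

89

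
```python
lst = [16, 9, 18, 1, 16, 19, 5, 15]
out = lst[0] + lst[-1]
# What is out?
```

lst has length 8. lst[0] = 16.
lst has length 8. Negative index -1 maps to positive index 8 + (-1) = 7. lst[7] = 15.
Sum: 16 + 15 = 31.

31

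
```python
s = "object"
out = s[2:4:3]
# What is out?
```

s has length 6. The slice s[2:4:3] selects indices [2] (2->'j'), giving 'j'.

'j'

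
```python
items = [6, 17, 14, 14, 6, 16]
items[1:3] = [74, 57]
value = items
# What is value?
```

items starts as [6, 17, 14, 14, 6, 16] (length 6). The slice items[1:3] covers indices [1, 2] with values [17, 14]. Replacing that slice with [74, 57] (same length) produces [6, 74, 57, 14, 6, 16].

[6, 74, 57, 14, 6, 16]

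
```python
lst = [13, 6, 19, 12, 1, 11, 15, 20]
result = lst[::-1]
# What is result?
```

lst has length 8. The slice lst[::-1] selects indices [7, 6, 5, 4, 3, 2, 1, 0] (7->20, 6->15, 5->11, 4->1, 3->12, 2->19, 1->6, 0->13), giving [20, 15, 11, 1, 12, 19, 6, 13].

[20, 15, 11, 1, 12, 19, 6, 13]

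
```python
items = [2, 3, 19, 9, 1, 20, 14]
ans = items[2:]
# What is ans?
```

items has length 7. The slice items[2:] selects indices [2, 3, 4, 5, 6] (2->19, 3->9, 4->1, 5->20, 6->14), giving [19, 9, 1, 20, 14].

[19, 9, 1, 20, 14]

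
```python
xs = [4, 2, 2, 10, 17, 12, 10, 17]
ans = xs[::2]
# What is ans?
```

xs has length 8. The slice xs[::2] selects indices [0, 2, 4, 6] (0->4, 2->2, 4->17, 6->10), giving [4, 2, 17, 10].

[4, 2, 17, 10]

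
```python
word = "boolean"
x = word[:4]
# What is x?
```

word has length 7. The slice word[:4] selects indices [0, 1, 2, 3] (0->'b', 1->'o', 2->'o', 3->'l'), giving 'bool'.

'bool'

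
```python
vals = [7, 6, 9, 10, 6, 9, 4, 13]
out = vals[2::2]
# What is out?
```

vals has length 8. The slice vals[2::2] selects indices [2, 4, 6] (2->9, 4->6, 6->4), giving [9, 6, 4].

[9, 6, 4]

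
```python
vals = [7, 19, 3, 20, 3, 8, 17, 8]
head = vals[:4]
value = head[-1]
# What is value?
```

vals has length 8. The slice vals[:4] selects indices [0, 1, 2, 3] (0->7, 1->19, 2->3, 3->20), giving [7, 19, 3, 20]. So head = [7, 19, 3, 20]. Then head[-1] = 20.

20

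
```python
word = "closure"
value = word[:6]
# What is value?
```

word has length 7. The slice word[:6] selects indices [0, 1, 2, 3, 4, 5] (0->'c', 1->'l', 2->'o', 3->'s', 4->'u', 5->'r'), giving 'closur'.

'closur'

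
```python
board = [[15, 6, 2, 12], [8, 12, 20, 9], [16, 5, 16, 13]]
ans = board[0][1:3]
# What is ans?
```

board[0] = [15, 6, 2, 12]. board[0] has length 4. The slice board[0][1:3] selects indices [1, 2] (1->6, 2->2), giving [6, 2].

[6, 2]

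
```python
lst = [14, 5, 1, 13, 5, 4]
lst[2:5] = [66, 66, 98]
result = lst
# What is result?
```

lst starts as [14, 5, 1, 13, 5, 4] (length 6). The slice lst[2:5] covers indices [2, 3, 4] with values [1, 13, 5]. Replacing that slice with [66, 66, 98] (same length) produces [14, 5, 66, 66, 98, 4].

[14, 5, 66, 66, 98, 4]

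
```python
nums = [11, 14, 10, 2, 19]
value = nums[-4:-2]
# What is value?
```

nums has length 5. The slice nums[-4:-2] selects indices [1, 2] (1->14, 2->10), giving [14, 10].

[14, 10]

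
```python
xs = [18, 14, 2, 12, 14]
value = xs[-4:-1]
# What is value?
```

xs has length 5. The slice xs[-4:-1] selects indices [1, 2, 3] (1->14, 2->2, 3->12), giving [14, 2, 12].

[14, 2, 12]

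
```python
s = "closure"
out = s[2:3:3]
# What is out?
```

s has length 7. The slice s[2:3:3] selects indices [2] (2->'o'), giving 'o'.

'o'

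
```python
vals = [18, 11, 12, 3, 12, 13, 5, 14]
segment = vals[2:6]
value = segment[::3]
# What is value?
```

vals has length 8. The slice vals[2:6] selects indices [2, 3, 4, 5] (2->12, 3->3, 4->12, 5->13), giving [12, 3, 12, 13]. So segment = [12, 3, 12, 13]. segment has length 4. The slice segment[::3] selects indices [0, 3] (0->12, 3->13), giving [12, 13].

[12, 13]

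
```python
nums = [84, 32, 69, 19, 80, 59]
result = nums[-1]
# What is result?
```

nums has length 6. Negative index -1 maps to positive index 6 + (-1) = 5. nums[5] = 59.

59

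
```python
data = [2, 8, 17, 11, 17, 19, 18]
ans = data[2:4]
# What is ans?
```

data has length 7. The slice data[2:4] selects indices [2, 3] (2->17, 3->11), giving [17, 11].

[17, 11]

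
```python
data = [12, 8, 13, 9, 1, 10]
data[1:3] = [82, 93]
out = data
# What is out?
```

data starts as [12, 8, 13, 9, 1, 10] (length 6). The slice data[1:3] covers indices [1, 2] with values [8, 13]. Replacing that slice with [82, 93] (same length) produces [12, 82, 93, 9, 1, 10].

[12, 82, 93, 9, 1, 10]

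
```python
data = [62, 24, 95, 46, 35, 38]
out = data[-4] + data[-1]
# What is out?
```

data has length 6. Negative index -4 maps to positive index 6 + (-4) = 2. data[2] = 95.
data has length 6. Negative index -1 maps to positive index 6 + (-1) = 5. data[5] = 38.
Sum: 95 + 38 = 133.

133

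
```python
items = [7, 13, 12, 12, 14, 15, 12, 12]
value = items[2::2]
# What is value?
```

items has length 8. The slice items[2::2] selects indices [2, 4, 6] (2->12, 4->14, 6->12), giving [12, 14, 12].

[12, 14, 12]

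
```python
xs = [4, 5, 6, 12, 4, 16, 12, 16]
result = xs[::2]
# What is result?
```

xs has length 8. The slice xs[::2] selects indices [0, 2, 4, 6] (0->4, 2->6, 4->4, 6->12), giving [4, 6, 4, 12].

[4, 6, 4, 12]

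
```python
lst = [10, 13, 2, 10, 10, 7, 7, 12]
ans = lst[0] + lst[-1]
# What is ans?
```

lst has length 8. lst[0] = 10.
lst has length 8. Negative index -1 maps to positive index 8 + (-1) = 7. lst[7] = 12.
Sum: 10 + 12 = 22.

22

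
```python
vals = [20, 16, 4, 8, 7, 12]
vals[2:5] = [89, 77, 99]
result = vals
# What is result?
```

vals starts as [20, 16, 4, 8, 7, 12] (length 6). The slice vals[2:5] covers indices [2, 3, 4] with values [4, 8, 7]. Replacing that slice with [89, 77, 99] (same length) produces [20, 16, 89, 77, 99, 12].

[20, 16, 89, 77, 99, 12]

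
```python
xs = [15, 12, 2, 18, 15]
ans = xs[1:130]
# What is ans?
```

xs has length 5. The slice xs[1:130] selects indices [1, 2, 3, 4] (1->12, 2->2, 3->18, 4->15), giving [12, 2, 18, 15].

[12, 2, 18, 15]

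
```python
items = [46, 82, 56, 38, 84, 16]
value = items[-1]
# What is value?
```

items has length 6. Negative index -1 maps to positive index 6 + (-1) = 5. items[5] = 16.

16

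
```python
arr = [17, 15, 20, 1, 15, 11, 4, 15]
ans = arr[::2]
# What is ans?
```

arr has length 8. The slice arr[::2] selects indices [0, 2, 4, 6] (0->17, 2->20, 4->15, 6->4), giving [17, 20, 15, 4].

[17, 20, 15, 4]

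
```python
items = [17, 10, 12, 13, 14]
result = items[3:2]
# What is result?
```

items has length 5. The slice items[3:2] resolves to an empty index range, so the result is [].

[]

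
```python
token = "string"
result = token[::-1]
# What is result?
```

token has length 6. The slice token[::-1] selects indices [5, 4, 3, 2, 1, 0] (5->'g', 4->'n', 3->'i', 2->'r', 1->'t', 0->'s'), giving 'gnirts'.

'gnirts'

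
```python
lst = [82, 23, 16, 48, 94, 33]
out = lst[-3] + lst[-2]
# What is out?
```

lst has length 6. Negative index -3 maps to positive index 6 + (-3) = 3. lst[3] = 48.
lst has length 6. Negative index -2 maps to positive index 6 + (-2) = 4. lst[4] = 94.
Sum: 48 + 94 = 142.

142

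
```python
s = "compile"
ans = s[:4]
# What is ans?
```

s has length 7. The slice s[:4] selects indices [0, 1, 2, 3] (0->'c', 1->'o', 2->'m', 3->'p'), giving 'comp'.

'comp'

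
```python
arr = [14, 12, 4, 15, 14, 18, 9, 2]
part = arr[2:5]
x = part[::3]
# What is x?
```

arr has length 8. The slice arr[2:5] selects indices [2, 3, 4] (2->4, 3->15, 4->14), giving [4, 15, 14]. So part = [4, 15, 14]. part has length 3. The slice part[::3] selects indices [0] (0->4), giving [4].

[4]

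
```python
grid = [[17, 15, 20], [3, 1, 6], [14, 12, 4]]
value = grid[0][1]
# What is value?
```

grid[0] = [17, 15, 20]. Taking column 1 of that row yields 15.

15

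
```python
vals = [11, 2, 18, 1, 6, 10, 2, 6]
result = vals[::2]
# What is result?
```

vals has length 8. The slice vals[::2] selects indices [0, 2, 4, 6] (0->11, 2->18, 4->6, 6->2), giving [11, 18, 6, 2].

[11, 18, 6, 2]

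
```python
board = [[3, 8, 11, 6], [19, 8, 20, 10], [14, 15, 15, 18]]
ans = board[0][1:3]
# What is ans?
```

board[0] = [3, 8, 11, 6]. board[0] has length 4. The slice board[0][1:3] selects indices [1, 2] (1->8, 2->11), giving [8, 11].

[8, 11]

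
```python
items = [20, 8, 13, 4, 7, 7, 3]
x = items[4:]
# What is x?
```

items has length 7. The slice items[4:] selects indices [4, 5, 6] (4->7, 5->7, 6->3), giving [7, 7, 3].

[7, 7, 3]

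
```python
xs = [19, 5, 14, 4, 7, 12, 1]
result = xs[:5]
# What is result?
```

xs has length 7. The slice xs[:5] selects indices [0, 1, 2, 3, 4] (0->19, 1->5, 2->14, 3->4, 4->7), giving [19, 5, 14, 4, 7].

[19, 5, 14, 4, 7]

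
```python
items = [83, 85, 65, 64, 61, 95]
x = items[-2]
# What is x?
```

items has length 6. Negative index -2 maps to positive index 6 + (-2) = 4. items[4] = 61.

61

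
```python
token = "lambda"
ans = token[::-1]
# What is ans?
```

token has length 6. The slice token[::-1] selects indices [5, 4, 3, 2, 1, 0] (5->'a', 4->'d', 3->'b', 2->'m', 1->'a', 0->'l'), giving 'adbmal'.

'adbmal'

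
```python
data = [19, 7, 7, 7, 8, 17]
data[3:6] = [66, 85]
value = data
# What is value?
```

data starts as [19, 7, 7, 7, 8, 17] (length 6). The slice data[3:6] covers indices [3, 4, 5] with values [7, 8, 17]. Replacing that slice with [66, 85] (different length) produces [19, 7, 7, 66, 85].

[19, 7, 7, 66, 85]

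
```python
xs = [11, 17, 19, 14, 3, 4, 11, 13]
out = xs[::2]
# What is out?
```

xs has length 8. The slice xs[::2] selects indices [0, 2, 4, 6] (0->11, 2->19, 4->3, 6->11), giving [11, 19, 3, 11].

[11, 19, 3, 11]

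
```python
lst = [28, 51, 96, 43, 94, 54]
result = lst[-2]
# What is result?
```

lst has length 6. Negative index -2 maps to positive index 6 + (-2) = 4. lst[4] = 94.

94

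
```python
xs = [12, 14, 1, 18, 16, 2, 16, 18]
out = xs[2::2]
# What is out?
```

xs has length 8. The slice xs[2::2] selects indices [2, 4, 6] (2->1, 4->16, 6->16), giving [1, 16, 16].

[1, 16, 16]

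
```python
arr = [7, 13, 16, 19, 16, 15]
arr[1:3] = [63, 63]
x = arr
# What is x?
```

arr starts as [7, 13, 16, 19, 16, 15] (length 6). The slice arr[1:3] covers indices [1, 2] with values [13, 16]. Replacing that slice with [63, 63] (same length) produces [7, 63, 63, 19, 16, 15].

[7, 63, 63, 19, 16, 15]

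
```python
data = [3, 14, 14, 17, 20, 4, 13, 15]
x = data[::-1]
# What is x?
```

data has length 8. The slice data[::-1] selects indices [7, 6, 5, 4, 3, 2, 1, 0] (7->15, 6->13, 5->4, 4->20, 3->17, 2->14, 1->14, 0->3), giving [15, 13, 4, 20, 17, 14, 14, 3].

[15, 13, 4, 20, 17, 14, 14, 3]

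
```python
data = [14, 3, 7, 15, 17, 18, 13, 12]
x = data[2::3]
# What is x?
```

data has length 8. The slice data[2::3] selects indices [2, 5] (2->7, 5->18), giving [7, 18].

[7, 18]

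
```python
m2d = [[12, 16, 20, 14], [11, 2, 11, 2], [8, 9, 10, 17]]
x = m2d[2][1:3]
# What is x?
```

m2d[2] = [8, 9, 10, 17]. m2d[2] has length 4. The slice m2d[2][1:3] selects indices [1, 2] (1->9, 2->10), giving [9, 10].

[9, 10]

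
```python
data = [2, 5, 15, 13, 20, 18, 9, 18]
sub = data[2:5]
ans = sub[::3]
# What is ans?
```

data has length 8. The slice data[2:5] selects indices [2, 3, 4] (2->15, 3->13, 4->20), giving [15, 13, 20]. So sub = [15, 13, 20]. sub has length 3. The slice sub[::3] selects indices [0] (0->15), giving [15].

[15]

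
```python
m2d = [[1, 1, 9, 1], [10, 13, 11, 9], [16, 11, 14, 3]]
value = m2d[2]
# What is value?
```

m2d has 3 rows. Row 2 is [16, 11, 14, 3].

[16, 11, 14, 3]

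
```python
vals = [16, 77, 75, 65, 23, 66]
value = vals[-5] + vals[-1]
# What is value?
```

vals has length 6. Negative index -5 maps to positive index 6 + (-5) = 1. vals[1] = 77.
vals has length 6. Negative index -1 maps to positive index 6 + (-1) = 5. vals[5] = 66.
Sum: 77 + 66 = 143.

143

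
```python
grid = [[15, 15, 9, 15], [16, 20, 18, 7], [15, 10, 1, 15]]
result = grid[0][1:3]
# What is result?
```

grid[0] = [15, 15, 9, 15]. grid[0] has length 4. The slice grid[0][1:3] selects indices [1, 2] (1->15, 2->9), giving [15, 9].

[15, 9]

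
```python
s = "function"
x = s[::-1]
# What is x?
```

s has length 8. The slice s[::-1] selects indices [7, 6, 5, 4, 3, 2, 1, 0] (7->'n', 6->'o', 5->'i', 4->'t', 3->'c', 2->'n', 1->'u', 0->'f'), giving 'noitcnuf'.

'noitcnuf'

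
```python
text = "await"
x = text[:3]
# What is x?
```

text has length 5. The slice text[:3] selects indices [0, 1, 2] (0->'a', 1->'w', 2->'a'), giving 'awa'.

'awa'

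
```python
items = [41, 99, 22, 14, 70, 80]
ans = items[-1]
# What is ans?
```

items has length 6. Negative index -1 maps to positive index 6 + (-1) = 5. items[5] = 80.

80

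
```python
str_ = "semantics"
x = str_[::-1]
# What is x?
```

str_ has length 9. The slice str_[::-1] selects indices [8, 7, 6, 5, 4, 3, 2, 1, 0] (8->'s', 7->'c', 6->'i', 5->'t', 4->'n', 3->'a', 2->'m', 1->'e', 0->'s'), giving 'scitnames'.

'scitnames'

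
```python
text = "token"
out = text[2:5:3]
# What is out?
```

text has length 5. The slice text[2:5:3] selects indices [2] (2->'k'), giving 'k'.

'k'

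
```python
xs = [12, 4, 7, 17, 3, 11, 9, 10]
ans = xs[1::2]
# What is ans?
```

xs has length 8. The slice xs[1::2] selects indices [1, 3, 5, 7] (1->4, 3->17, 5->11, 7->10), giving [4, 17, 11, 10].

[4, 17, 11, 10]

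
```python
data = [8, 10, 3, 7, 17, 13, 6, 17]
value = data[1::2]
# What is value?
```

data has length 8. The slice data[1::2] selects indices [1, 3, 5, 7] (1->10, 3->7, 5->13, 7->17), giving [10, 7, 13, 17].

[10, 7, 13, 17]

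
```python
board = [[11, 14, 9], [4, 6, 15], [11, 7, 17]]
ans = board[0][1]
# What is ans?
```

board[0] = [11, 14, 9]. Taking column 1 of that row yields 14.

14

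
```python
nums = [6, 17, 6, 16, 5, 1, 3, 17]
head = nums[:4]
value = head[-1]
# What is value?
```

nums has length 8. The slice nums[:4] selects indices [0, 1, 2, 3] (0->6, 1->17, 2->6, 3->16), giving [6, 17, 6, 16]. So head = [6, 17, 6, 16]. Then head[-1] = 16.

16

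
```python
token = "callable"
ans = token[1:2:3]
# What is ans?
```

token has length 8. The slice token[1:2:3] selects indices [1] (1->'a'), giving 'a'.

'a'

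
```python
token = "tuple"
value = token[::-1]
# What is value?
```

token has length 5. The slice token[::-1] selects indices [4, 3, 2, 1, 0] (4->'e', 3->'l', 2->'p', 1->'u', 0->'t'), giving 'elput'.

'elput'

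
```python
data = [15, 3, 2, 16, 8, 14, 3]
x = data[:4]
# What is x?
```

data has length 7. The slice data[:4] selects indices [0, 1, 2, 3] (0->15, 1->3, 2->2, 3->16), giving [15, 3, 2, 16].

[15, 3, 2, 16]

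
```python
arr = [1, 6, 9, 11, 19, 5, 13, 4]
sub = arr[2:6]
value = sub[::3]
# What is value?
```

arr has length 8. The slice arr[2:6] selects indices [2, 3, 4, 5] (2->9, 3->11, 4->19, 5->5), giving [9, 11, 19, 5]. So sub = [9, 11, 19, 5]. sub has length 4. The slice sub[::3] selects indices [0, 3] (0->9, 3->5), giving [9, 5].

[9, 5]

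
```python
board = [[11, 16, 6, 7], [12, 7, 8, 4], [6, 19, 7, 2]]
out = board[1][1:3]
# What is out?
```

board[1] = [12, 7, 8, 4]. board[1] has length 4. The slice board[1][1:3] selects indices [1, 2] (1->7, 2->8), giving [7, 8].

[7, 8]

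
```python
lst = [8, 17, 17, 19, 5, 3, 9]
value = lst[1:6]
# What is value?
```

lst has length 7. The slice lst[1:6] selects indices [1, 2, 3, 4, 5] (1->17, 2->17, 3->19, 4->5, 5->3), giving [17, 17, 19, 5, 3].

[17, 17, 19, 5, 3]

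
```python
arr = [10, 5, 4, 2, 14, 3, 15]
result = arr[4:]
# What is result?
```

arr has length 7. The slice arr[4:] selects indices [4, 5, 6] (4->14, 5->3, 6->15), giving [14, 3, 15].

[14, 3, 15]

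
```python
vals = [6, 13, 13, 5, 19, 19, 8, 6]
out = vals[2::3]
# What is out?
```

vals has length 8. The slice vals[2::3] selects indices [2, 5] (2->13, 5->19), giving [13, 19].

[13, 19]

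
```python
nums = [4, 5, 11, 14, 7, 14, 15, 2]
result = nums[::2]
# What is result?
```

nums has length 8. The slice nums[::2] selects indices [0, 2, 4, 6] (0->4, 2->11, 4->7, 6->15), giving [4, 11, 7, 15].

[4, 11, 7, 15]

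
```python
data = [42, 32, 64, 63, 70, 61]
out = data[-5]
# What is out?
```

data has length 6. Negative index -5 maps to positive index 6 + (-5) = 1. data[1] = 32.

32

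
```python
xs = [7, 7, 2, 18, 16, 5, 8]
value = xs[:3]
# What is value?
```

xs has length 7. The slice xs[:3] selects indices [0, 1, 2] (0->7, 1->7, 2->2), giving [7, 7, 2].

[7, 7, 2]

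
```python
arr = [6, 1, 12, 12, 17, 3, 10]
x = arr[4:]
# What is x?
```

arr has length 7. The slice arr[4:] selects indices [4, 5, 6] (4->17, 5->3, 6->10), giving [17, 3, 10].

[17, 3, 10]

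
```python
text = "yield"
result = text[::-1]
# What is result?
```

text has length 5. The slice text[::-1] selects indices [4, 3, 2, 1, 0] (4->'d', 3->'l', 2->'e', 1->'i', 0->'y'), giving 'dleiy'.

'dleiy'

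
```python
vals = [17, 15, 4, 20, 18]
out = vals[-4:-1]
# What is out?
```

vals has length 5. The slice vals[-4:-1] selects indices [1, 2, 3] (1->15, 2->4, 3->20), giving [15, 4, 20].

[15, 4, 20]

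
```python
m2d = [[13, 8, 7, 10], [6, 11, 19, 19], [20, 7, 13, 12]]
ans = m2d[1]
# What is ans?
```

m2d has 3 rows. Row 1 is [6, 11, 19, 19].

[6, 11, 19, 19]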